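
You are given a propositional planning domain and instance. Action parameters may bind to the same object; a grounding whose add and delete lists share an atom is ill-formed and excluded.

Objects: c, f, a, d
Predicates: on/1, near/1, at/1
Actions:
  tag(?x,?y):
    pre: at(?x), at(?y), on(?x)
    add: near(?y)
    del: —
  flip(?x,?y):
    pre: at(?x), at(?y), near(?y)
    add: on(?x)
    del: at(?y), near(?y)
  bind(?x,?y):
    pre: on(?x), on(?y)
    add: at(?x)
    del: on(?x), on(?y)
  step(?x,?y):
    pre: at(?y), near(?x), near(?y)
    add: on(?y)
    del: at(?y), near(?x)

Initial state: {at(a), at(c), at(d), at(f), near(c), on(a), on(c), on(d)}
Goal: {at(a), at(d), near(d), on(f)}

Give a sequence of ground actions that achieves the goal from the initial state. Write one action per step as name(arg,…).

1. tag(c,d)  →  {at(a), at(c), at(d), at(f), near(c), near(d), on(a), on(c), on(d)}
2. flip(f,c)  →  {at(a), at(d), at(f), near(d), on(a), on(c), on(d), on(f)}

tag(c,d); flip(f,c)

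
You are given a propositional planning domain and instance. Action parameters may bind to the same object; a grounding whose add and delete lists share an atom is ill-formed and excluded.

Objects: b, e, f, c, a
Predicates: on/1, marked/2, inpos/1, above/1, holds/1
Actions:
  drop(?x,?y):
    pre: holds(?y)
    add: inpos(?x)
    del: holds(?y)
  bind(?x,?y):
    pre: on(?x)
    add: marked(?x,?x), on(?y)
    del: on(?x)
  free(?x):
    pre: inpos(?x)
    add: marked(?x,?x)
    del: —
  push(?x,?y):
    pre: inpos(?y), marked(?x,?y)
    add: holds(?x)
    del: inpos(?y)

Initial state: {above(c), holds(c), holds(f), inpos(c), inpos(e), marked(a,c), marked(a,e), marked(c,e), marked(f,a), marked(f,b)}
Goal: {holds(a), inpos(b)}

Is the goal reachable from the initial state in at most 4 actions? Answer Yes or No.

Yes

1. drop(b,f)  →  {above(c), holds(c), inpos(b), inpos(c), inpos(e), marked(a,c), marked(a,e), marked(c,e), marked(f,a), marked(f,b)}
2. push(a,e)  →  {above(c), holds(a), holds(c), inpos(b), inpos(c), marked(a,c), marked(a,e), marked(c,e), marked(f,a), marked(f,b)}
optimal plan length = 2; 2 ≤ 4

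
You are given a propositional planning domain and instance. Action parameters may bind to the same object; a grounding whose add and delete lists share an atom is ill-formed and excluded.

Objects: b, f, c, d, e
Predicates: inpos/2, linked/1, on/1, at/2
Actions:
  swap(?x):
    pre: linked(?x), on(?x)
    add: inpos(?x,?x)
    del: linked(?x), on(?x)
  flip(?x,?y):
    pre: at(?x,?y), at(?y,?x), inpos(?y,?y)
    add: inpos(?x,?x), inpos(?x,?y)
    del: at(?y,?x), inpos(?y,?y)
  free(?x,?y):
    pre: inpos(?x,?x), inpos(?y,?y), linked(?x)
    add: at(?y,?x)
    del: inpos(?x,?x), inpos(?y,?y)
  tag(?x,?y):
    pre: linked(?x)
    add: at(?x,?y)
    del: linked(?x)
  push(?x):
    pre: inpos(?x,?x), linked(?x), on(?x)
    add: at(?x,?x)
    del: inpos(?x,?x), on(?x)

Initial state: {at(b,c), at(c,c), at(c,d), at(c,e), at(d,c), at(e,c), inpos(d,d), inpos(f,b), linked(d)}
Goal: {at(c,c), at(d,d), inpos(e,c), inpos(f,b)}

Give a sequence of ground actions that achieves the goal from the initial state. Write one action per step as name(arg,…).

1. flip(c,d)  →  {at(b,c), at(c,c), at(c,d), at(c,e), at(e,c), inpos(c,c), inpos(c,d), inpos(f,b), linked(d)}
2. flip(e,c)  →  {at(b,c), at(c,c), at(c,d), at(e,c), inpos(c,d), inpos(e,c), inpos(e,e), inpos(f,b), linked(d)}
3. tag(d,d)  →  {at(b,c), at(c,c), at(c,d), at(d,d), at(e,c), inpos(c,d), inpos(e,c), inpos(e,e), inpos(f,b)}

flip(c,d); flip(e,c); tag(d,d)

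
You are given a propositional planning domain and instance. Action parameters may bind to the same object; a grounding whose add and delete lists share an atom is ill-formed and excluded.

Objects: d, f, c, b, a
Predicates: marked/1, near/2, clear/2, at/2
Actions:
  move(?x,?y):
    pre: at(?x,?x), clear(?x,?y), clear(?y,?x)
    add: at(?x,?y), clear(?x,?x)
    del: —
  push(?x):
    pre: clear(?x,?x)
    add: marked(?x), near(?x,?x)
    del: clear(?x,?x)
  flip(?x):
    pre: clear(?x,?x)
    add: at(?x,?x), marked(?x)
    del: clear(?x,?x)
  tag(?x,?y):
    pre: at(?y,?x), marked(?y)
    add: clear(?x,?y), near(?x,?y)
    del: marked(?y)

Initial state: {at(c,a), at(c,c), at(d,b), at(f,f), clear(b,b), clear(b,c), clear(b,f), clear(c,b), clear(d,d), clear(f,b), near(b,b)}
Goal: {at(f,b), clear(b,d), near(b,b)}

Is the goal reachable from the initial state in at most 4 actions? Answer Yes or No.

1. move(f,b)  →  {at(c,a), at(c,c), at(d,b), at(f,b), at(f,f), clear(b,b), clear(b,c), clear(b,f), clear(c,b), clear(d,d), clear(f,b), clear(f,f), near(b,b)}
2. push(d)  →  {at(c,a), at(c,c), at(d,b), at(f,b), at(f,f), clear(b,b), clear(b,c), clear(b,f), clear(c,b), clear(f,b), clear(f,f), marked(d), near(b,b), near(d,d)}
3. tag(b,d)  →  {at(c,a), at(c,c), at(d,b), at(f,b), at(f,f), clear(b,b), clear(b,c), clear(b,d), clear(b,f), clear(c,b), clear(f,b), clear(f,f), near(b,b), near(b,d), near(d,d)}
optimal plan length = 3; 3 ≤ 4

Yes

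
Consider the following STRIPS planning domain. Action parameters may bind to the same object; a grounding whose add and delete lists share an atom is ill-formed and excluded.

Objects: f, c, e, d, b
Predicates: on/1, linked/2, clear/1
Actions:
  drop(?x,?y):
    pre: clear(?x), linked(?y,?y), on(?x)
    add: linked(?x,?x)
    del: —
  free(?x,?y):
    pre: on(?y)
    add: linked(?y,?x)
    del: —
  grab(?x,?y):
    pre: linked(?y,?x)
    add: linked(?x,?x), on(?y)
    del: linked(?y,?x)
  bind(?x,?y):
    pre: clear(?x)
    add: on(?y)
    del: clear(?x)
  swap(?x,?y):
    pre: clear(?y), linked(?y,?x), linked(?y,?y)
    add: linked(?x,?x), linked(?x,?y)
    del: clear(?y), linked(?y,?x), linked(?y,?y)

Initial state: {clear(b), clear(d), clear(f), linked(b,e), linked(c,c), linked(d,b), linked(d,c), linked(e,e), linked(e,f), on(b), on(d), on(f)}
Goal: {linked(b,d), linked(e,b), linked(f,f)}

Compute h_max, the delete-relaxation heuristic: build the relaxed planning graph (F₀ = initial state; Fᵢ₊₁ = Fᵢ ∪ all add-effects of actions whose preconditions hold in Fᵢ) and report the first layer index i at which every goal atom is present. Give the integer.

2

F0 = init (12 atoms)
F1 = F0 ∪ {linked(b,b), linked(b,c), linked(b,d), linked(b,f), linked(d,d), linked(d,e), linked(d,f), linked(f,b), linked(f,c), linked(f,d), linked(f,e), linked(f,f), on(c), on(e)}  (26 atoms)
F2 = F1 ∪ {linked(c,b), linked(c,d), linked(c,e), linked(c,f), linked(e,b), linked(e,c), linked(e,d)}  (33 atoms)
goal ⊆ F2  ⇒  h_max = 2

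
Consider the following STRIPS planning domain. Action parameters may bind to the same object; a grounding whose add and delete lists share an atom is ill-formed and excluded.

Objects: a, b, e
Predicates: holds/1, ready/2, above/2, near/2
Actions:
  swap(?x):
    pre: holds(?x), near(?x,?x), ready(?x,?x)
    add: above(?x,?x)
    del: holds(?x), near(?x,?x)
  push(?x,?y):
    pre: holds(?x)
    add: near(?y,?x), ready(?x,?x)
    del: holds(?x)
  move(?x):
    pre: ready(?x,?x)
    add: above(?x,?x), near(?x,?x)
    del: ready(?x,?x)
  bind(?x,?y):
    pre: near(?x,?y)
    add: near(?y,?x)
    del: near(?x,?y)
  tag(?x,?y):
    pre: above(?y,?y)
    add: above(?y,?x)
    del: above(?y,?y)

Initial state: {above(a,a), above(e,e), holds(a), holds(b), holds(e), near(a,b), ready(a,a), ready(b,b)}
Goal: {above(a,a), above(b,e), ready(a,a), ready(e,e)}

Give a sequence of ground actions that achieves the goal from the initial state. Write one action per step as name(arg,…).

1. push(e,a)  →  {above(a,a), above(e,e), holds(a), holds(b), near(a,b), near(a,e), ready(a,a), ready(b,b), ready(e,e)}
2. move(b)  →  {above(a,a), above(b,b), above(e,e), holds(a), holds(b), near(a,b), near(a,e), near(b,b), ready(a,a), ready(e,e)}
3. tag(e,b)  →  {above(a,a), above(b,e), above(e,e), holds(a), holds(b), near(a,b), near(a,e), near(b,b), ready(a,a), ready(e,e)}

push(e,a); move(b); tag(e,b)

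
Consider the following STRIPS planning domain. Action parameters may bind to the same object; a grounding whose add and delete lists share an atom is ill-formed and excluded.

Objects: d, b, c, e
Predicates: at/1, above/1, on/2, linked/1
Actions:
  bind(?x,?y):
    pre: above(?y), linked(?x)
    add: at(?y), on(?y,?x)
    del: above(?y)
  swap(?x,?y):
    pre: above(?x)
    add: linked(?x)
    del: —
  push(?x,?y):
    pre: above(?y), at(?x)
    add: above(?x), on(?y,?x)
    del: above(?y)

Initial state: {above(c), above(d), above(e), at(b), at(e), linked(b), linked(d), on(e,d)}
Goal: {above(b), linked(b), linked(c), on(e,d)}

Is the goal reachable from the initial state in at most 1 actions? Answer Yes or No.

No

1. swap(c,d)  →  {above(c), above(d), above(e), at(b), at(e), linked(b), linked(c), linked(d), on(e,d)}
2. push(b,d)  →  {above(b), above(c), above(e), at(b), at(e), linked(b), linked(c), linked(d), on(d,b), on(e,d)}
optimal plan length = 2; 2 > 1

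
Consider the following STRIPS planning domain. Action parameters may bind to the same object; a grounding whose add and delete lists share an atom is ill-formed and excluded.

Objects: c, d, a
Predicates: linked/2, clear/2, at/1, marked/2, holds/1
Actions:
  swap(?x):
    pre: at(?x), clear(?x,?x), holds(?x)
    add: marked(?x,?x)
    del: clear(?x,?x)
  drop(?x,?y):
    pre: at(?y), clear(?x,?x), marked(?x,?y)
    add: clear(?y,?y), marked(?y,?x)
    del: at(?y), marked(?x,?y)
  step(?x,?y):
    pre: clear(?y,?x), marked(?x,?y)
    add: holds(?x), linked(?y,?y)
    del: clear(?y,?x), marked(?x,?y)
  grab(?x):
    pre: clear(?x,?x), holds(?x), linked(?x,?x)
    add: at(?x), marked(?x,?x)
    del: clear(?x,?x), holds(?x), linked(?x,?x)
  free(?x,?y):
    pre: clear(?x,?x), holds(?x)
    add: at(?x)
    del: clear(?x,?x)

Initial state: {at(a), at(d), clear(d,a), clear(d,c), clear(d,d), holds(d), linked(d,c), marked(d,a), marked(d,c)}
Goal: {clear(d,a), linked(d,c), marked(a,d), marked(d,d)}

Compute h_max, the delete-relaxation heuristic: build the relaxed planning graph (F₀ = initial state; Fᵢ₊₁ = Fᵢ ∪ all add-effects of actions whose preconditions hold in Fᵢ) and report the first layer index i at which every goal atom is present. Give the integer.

F0 = init (9 atoms)
F1 = F0 ∪ {clear(a,a), marked(a,d), marked(d,d)}  (12 atoms)
goal ⊆ F1  ⇒  h_max = 1

1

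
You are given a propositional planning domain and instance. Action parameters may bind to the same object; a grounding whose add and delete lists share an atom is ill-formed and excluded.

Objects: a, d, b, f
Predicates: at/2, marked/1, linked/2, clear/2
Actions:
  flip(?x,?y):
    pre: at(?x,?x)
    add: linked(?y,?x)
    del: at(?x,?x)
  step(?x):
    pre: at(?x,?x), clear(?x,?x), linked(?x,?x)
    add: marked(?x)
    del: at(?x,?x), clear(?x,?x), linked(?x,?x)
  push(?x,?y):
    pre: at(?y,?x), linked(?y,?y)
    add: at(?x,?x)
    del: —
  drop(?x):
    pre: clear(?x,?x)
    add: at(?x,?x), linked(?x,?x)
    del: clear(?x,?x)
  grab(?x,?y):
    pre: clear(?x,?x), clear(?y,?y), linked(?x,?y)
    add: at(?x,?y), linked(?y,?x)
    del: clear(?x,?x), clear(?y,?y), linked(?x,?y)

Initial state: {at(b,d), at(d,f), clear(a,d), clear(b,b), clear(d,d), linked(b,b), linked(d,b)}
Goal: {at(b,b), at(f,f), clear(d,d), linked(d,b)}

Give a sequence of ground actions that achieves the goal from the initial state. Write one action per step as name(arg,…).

push(d,b); flip(d,d); push(f,d); drop(b)

1. push(d,b)  →  {at(b,d), at(d,d), at(d,f), clear(a,d), clear(b,b), clear(d,d), linked(b,b), linked(d,b)}
2. flip(d,d)  →  {at(b,d), at(d,f), clear(a,d), clear(b,b), clear(d,d), linked(b,b), linked(d,b), linked(d,d)}
3. push(f,d)  →  {at(b,d), at(d,f), at(f,f), clear(a,d), clear(b,b), clear(d,d), linked(b,b), linked(d,b), linked(d,d)}
4. drop(b)  →  {at(b,b), at(b,d), at(d,f), at(f,f), clear(a,d), clear(d,d), linked(b,b), linked(d,b), linked(d,d)}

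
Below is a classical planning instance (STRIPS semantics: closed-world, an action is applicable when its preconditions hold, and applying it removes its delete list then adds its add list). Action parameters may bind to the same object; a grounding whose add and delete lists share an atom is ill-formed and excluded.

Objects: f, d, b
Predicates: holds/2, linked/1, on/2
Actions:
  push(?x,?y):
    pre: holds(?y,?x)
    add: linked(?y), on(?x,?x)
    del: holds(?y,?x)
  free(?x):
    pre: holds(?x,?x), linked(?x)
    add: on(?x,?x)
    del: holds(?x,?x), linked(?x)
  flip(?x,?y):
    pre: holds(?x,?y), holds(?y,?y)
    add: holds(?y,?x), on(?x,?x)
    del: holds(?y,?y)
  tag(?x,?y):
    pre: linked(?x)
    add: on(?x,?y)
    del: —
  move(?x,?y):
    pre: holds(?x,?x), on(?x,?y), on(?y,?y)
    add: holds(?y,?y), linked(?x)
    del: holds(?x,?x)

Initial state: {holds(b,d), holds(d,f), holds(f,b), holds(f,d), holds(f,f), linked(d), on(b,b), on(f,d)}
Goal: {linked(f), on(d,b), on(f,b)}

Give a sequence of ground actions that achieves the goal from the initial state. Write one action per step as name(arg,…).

push(f,f); tag(f,b); tag(d,b)

1. push(f,f)  →  {holds(b,d), holds(d,f), holds(f,b), holds(f,d), linked(d), linked(f), on(b,b), on(f,d), on(f,f)}
2. tag(f,b)  →  {holds(b,d), holds(d,f), holds(f,b), holds(f,d), linked(d), linked(f), on(b,b), on(f,b), on(f,d), on(f,f)}
3. tag(d,b)  →  {holds(b,d), holds(d,f), holds(f,b), holds(f,d), linked(d), linked(f), on(b,b), on(d,b), on(f,b), on(f,d), on(f,f)}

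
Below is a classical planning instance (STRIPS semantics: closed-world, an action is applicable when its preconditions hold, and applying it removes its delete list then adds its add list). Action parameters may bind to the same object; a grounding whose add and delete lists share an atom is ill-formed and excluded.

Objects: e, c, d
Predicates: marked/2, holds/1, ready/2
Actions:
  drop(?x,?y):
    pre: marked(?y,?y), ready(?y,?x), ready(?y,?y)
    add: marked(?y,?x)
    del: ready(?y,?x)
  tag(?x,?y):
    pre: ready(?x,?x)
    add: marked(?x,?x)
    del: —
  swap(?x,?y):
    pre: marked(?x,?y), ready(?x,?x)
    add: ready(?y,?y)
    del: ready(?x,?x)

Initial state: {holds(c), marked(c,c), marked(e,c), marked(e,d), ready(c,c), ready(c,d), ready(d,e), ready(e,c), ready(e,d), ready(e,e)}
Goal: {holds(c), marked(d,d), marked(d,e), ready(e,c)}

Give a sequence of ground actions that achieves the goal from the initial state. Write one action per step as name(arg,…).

swap(e,d); tag(d,e); drop(e,d)

1. swap(e,d)  →  {holds(c), marked(c,c), marked(e,c), marked(e,d), ready(c,c), ready(c,d), ready(d,d), ready(d,e), ready(e,c), ready(e,d)}
2. tag(d,e)  →  {holds(c), marked(c,c), marked(d,d), marked(e,c), marked(e,d), ready(c,c), ready(c,d), ready(d,d), ready(d,e), ready(e,c), ready(e,d)}
3. drop(e,d)  →  {holds(c), marked(c,c), marked(d,d), marked(d,e), marked(e,c), marked(e,d), ready(c,c), ready(c,d), ready(d,d), ready(e,c), ready(e,d)}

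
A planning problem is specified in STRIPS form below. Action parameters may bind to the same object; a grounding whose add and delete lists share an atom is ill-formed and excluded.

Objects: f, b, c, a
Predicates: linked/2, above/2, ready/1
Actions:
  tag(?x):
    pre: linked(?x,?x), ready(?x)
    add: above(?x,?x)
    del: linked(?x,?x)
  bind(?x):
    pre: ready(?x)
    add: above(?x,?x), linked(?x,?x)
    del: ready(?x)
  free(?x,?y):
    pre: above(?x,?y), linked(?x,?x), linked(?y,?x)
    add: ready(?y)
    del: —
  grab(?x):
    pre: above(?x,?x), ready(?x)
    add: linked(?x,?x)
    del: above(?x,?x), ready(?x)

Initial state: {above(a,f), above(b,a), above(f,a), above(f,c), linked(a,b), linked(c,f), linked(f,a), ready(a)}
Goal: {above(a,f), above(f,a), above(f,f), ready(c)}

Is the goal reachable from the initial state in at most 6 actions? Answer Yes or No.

1. bind(a)  →  {above(a,a), above(a,f), above(b,a), above(f,a), above(f,c), linked(a,a), linked(a,b), linked(c,f), linked(f,a)}
2. free(a,f)  →  {above(a,a), above(a,f), above(b,a), above(f,a), above(f,c), linked(a,a), linked(a,b), linked(c,f), linked(f,a), ready(f)}
3. bind(f)  →  {above(a,a), above(a,f), above(b,a), above(f,a), above(f,c), above(f,f), linked(a,a), linked(a,b), linked(c,f), linked(f,a), linked(f,f)}
4. free(f,c)  →  {above(a,a), above(a,f), above(b,a), above(f,a), above(f,c), above(f,f), linked(a,a), linked(a,b), linked(c,f), linked(f,a), linked(f,f), ready(c)}
optimal plan length = 4; 4 ≤ 6

Yes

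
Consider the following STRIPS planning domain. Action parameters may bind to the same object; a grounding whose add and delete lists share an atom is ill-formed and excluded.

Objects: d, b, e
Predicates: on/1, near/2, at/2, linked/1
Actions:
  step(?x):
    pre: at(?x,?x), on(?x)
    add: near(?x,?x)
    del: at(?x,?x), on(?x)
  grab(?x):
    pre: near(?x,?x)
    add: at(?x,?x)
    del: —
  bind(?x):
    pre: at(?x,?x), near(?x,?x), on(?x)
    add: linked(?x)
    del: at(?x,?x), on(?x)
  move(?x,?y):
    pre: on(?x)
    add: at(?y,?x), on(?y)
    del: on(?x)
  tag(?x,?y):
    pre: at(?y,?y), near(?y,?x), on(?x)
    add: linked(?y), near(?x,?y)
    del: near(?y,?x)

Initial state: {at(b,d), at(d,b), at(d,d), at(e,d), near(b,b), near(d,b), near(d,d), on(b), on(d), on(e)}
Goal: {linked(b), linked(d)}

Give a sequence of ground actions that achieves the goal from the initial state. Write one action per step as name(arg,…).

1. grab(b)  →  {at(b,b), at(b,d), at(d,b), at(d,d), at(e,d), near(b,b), near(d,b), near(d,d), on(b), on(d), on(e)}
2. bind(d)  →  {at(b,b), at(b,d), at(d,b), at(e,d), linked(d), near(b,b), near(d,b), near(d,d), on(b), on(e)}
3. bind(b)  →  {at(b,d), at(d,b), at(e,d), linked(b), linked(d), near(b,b), near(d,b), near(d,d), on(e)}

grab(b); bind(d); bind(b)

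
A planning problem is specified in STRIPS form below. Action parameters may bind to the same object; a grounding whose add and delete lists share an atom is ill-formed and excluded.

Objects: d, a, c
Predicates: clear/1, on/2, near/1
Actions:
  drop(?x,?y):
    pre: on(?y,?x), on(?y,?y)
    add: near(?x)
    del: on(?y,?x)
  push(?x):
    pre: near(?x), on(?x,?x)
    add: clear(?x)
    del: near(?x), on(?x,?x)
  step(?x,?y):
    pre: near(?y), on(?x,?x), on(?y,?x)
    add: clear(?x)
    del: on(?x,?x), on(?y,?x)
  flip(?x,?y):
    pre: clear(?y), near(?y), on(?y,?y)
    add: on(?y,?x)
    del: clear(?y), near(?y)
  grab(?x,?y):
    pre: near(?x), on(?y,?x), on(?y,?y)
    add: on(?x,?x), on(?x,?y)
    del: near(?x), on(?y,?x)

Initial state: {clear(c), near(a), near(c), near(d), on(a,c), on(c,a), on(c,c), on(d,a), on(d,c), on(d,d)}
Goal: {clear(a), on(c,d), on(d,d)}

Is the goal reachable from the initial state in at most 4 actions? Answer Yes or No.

1. flip(d,c)  →  {near(a), near(d), on(a,c), on(c,a), on(c,c), on(c,d), on(d,a), on(d,c), on(d,d)}
2. grab(a,c)  →  {near(d), on(a,a), on(a,c), on(c,c), on(c,d), on(d,a), on(d,c), on(d,d)}
3. step(a,d)  →  {clear(a), near(d), on(a,c), on(c,c), on(c,d), on(d,c), on(d,d)}
optimal plan length = 3; 3 ≤ 4

Yes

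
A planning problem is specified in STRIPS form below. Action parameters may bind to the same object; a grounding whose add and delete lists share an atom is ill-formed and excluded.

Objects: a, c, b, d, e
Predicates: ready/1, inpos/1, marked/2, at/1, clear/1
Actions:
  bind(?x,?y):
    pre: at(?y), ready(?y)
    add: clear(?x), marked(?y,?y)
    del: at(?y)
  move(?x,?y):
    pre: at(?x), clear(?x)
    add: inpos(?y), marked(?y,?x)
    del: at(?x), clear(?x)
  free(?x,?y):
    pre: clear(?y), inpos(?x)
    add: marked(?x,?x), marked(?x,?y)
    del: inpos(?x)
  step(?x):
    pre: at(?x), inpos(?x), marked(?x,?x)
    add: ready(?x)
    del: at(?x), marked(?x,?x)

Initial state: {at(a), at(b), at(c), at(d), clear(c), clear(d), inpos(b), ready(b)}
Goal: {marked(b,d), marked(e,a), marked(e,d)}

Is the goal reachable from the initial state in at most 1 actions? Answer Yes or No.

No

1. bind(a,b)  →  {at(a), at(c), at(d), clear(a), clear(c), clear(d), inpos(b), marked(b,b), ready(b)}
2. move(a,e)  →  {at(c), at(d), clear(c), clear(d), inpos(b), inpos(e), marked(b,b), marked(e,a), ready(b)}
3. free(b,d)  →  {at(c), at(d), clear(c), clear(d), inpos(e), marked(b,b), marked(b,d), marked(e,a), ready(b)}
4. move(d,e)  →  {at(c), clear(c), inpos(e), marked(b,b), marked(b,d), marked(e,a), marked(e,d), ready(b)}
optimal plan length = 4; 4 > 1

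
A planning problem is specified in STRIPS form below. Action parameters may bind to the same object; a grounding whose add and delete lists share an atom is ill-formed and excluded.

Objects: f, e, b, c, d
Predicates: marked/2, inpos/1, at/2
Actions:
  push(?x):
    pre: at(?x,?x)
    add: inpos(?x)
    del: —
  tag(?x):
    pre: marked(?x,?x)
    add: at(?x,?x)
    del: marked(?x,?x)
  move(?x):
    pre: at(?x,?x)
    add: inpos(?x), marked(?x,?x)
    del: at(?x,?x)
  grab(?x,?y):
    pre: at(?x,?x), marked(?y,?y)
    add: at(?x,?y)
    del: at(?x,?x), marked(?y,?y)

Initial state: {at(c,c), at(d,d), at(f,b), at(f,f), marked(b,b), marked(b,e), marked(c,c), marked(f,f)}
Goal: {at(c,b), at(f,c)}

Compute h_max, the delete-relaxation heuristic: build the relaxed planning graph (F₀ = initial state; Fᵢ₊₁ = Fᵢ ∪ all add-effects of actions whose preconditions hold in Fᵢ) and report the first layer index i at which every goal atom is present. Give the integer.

1

F0 = init (8 atoms)
F1 = F0 ∪ {at(b,b), at(c,b), at(c,f), at(d,b), at(d,c), at(d,f), at(f,c), inpos(c), inpos(d), inpos(f), marked(d,d)}  (19 atoms)
goal ⊆ F1  ⇒  h_max = 1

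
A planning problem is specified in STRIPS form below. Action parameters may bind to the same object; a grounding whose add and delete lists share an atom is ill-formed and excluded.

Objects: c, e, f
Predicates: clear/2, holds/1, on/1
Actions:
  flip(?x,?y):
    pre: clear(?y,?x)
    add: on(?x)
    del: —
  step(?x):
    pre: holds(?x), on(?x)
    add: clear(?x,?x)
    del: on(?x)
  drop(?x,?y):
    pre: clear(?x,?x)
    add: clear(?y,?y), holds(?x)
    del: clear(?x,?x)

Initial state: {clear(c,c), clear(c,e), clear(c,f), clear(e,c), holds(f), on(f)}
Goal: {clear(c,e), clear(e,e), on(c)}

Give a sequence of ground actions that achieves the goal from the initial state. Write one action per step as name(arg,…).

1. flip(c,c)  →  {clear(c,c), clear(c,e), clear(c,f), clear(e,c), holds(f), on(c), on(f)}
2. drop(c,e)  →  {clear(c,e), clear(c,f), clear(e,c), clear(e,e), holds(c), holds(f), on(c), on(f)}

flip(c,c); drop(c,e)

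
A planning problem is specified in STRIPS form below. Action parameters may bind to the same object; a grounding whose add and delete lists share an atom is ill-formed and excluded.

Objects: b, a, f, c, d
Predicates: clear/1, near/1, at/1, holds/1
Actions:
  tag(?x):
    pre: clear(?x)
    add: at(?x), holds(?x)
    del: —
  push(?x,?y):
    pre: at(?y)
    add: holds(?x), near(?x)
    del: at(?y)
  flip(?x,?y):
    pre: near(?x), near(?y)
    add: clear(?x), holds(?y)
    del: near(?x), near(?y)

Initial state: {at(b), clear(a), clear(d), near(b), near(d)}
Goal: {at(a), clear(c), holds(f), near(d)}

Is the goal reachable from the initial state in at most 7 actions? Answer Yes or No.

Yes

1. tag(a)  →  {at(a), at(b), clear(a), clear(d), holds(a), near(b), near(d)}
2. tag(d)  →  {at(a), at(b), at(d), clear(a), clear(d), holds(a), holds(d), near(b), near(d)}
3. push(f,b)  →  {at(a), at(d), clear(a), clear(d), holds(a), holds(d), holds(f), near(b), near(d), near(f)}
4. push(c,d)  →  {at(a), clear(a), clear(d), holds(a), holds(c), holds(d), holds(f), near(b), near(c), near(d), near(f)}
5. flip(c,b)  →  {at(a), clear(a), clear(c), clear(d), holds(a), holds(b), holds(c), holds(d), holds(f), near(d), near(f)}
optimal plan length = 5; 5 ≤ 7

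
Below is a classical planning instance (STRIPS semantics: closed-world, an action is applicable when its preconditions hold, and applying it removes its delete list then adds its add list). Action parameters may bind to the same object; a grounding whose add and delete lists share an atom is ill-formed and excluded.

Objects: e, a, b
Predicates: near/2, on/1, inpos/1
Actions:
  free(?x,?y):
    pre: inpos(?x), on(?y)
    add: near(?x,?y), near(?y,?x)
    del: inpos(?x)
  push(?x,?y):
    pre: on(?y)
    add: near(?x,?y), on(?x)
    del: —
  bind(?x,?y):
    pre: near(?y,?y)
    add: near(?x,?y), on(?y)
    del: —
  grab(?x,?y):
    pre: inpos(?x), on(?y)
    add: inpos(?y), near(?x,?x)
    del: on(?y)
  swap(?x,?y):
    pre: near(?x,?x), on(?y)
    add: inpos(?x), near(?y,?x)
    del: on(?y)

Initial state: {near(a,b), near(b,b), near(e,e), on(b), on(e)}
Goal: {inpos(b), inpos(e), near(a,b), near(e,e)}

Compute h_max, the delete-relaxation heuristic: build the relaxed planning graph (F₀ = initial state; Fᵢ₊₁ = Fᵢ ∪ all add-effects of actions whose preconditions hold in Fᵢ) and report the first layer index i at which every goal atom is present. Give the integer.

1

F0 = init (5 atoms)
F1 = F0 ∪ {inpos(b), inpos(e), near(a,e), near(b,e), near(e,b), on(a)}  (11 atoms)
goal ⊆ F1  ⇒  h_max = 1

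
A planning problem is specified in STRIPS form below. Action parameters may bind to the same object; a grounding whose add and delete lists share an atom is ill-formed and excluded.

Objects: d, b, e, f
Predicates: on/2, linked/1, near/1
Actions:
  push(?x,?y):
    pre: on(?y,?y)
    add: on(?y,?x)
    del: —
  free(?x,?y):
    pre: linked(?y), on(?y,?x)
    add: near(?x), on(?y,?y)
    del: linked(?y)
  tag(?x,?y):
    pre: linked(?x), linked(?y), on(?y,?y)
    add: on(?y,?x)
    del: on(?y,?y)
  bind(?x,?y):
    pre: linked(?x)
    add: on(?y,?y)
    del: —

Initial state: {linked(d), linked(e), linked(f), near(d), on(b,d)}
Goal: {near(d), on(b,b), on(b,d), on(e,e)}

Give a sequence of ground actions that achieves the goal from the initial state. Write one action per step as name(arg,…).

bind(d,b); bind(d,e)

1. bind(d,b)  →  {linked(d), linked(e), linked(f), near(d), on(b,b), on(b,d)}
2. bind(d,e)  →  {linked(d), linked(e), linked(f), near(d), on(b,b), on(b,d), on(e,e)}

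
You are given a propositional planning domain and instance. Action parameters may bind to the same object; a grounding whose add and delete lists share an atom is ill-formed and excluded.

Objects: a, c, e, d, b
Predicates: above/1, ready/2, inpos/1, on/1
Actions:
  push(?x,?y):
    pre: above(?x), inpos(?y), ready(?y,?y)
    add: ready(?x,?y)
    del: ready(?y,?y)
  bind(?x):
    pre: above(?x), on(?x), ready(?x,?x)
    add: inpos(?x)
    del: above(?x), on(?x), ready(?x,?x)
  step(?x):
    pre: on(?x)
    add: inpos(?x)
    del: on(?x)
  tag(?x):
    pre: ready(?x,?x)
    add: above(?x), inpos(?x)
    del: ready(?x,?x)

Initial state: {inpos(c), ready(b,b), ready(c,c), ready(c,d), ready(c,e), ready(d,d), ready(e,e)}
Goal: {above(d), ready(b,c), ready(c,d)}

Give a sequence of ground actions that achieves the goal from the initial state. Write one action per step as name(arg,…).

tag(d); tag(b); push(b,c)

1. tag(d)  →  {above(d), inpos(c), inpos(d), ready(b,b), ready(c,c), ready(c,d), ready(c,e), ready(e,e)}
2. tag(b)  →  {above(b), above(d), inpos(b), inpos(c), inpos(d), ready(c,c), ready(c,d), ready(c,e), ready(e,e)}
3. push(b,c)  →  {above(b), above(d), inpos(b), inpos(c), inpos(d), ready(b,c), ready(c,d), ready(c,e), ready(e,e)}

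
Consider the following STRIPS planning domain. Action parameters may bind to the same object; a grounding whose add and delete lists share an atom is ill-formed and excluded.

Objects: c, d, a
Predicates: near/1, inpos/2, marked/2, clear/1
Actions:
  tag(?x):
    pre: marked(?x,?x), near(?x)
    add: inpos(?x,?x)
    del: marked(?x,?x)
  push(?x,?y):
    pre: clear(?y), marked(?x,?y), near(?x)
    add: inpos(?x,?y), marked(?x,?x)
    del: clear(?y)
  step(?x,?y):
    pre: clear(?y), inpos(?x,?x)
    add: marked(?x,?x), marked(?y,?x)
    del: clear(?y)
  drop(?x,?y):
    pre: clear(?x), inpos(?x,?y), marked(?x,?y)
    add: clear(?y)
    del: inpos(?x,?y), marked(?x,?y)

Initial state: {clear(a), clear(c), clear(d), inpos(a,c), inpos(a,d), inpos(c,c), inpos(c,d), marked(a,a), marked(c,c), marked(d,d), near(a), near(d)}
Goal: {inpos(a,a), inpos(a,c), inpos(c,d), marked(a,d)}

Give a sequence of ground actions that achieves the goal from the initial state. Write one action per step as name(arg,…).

tag(d); tag(a); step(d,a)

1. tag(d)  →  {clear(a), clear(c), clear(d), inpos(a,c), inpos(a,d), inpos(c,c), inpos(c,d), inpos(d,d), marked(a,a), marked(c,c), near(a), near(d)}
2. tag(a)  →  {clear(a), clear(c), clear(d), inpos(a,a), inpos(a,c), inpos(a,d), inpos(c,c), inpos(c,d), inpos(d,d), marked(c,c), near(a), near(d)}
3. step(d,a)  →  {clear(c), clear(d), inpos(a,a), inpos(a,c), inpos(a,d), inpos(c,c), inpos(c,d), inpos(d,d), marked(a,d), marked(c,c), marked(d,d), near(a), near(d)}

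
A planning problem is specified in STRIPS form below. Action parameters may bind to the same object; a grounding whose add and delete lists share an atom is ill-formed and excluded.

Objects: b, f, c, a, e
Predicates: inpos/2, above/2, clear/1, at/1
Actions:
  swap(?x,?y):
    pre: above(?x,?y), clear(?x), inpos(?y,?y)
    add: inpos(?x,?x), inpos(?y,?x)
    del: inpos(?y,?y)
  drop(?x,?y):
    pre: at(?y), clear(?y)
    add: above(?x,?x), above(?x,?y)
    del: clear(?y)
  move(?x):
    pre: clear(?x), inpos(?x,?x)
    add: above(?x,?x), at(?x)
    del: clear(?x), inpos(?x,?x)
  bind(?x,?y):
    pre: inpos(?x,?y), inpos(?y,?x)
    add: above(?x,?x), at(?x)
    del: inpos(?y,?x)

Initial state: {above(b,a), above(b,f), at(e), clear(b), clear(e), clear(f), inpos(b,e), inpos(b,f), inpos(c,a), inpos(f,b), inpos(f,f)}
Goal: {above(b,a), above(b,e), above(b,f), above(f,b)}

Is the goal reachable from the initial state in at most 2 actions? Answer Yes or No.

No

1. drop(b,e)  →  {above(b,a), above(b,b), above(b,e), above(b,f), at(e), clear(b), clear(f), inpos(b,e), inpos(b,f), inpos(c,a), inpos(f,b), inpos(f,f)}
2. bind(b,f)  →  {above(b,a), above(b,b), above(b,e), above(b,f), at(b), at(e), clear(b), clear(f), inpos(b,e), inpos(b,f), inpos(c,a), inpos(f,f)}
3. drop(f,b)  →  {above(b,a), above(b,b), above(b,e), above(b,f), above(f,b), above(f,f), at(b), at(e), clear(f), inpos(b,e), inpos(b,f), inpos(c,a), inpos(f,f)}
optimal plan length = 3; 3 > 2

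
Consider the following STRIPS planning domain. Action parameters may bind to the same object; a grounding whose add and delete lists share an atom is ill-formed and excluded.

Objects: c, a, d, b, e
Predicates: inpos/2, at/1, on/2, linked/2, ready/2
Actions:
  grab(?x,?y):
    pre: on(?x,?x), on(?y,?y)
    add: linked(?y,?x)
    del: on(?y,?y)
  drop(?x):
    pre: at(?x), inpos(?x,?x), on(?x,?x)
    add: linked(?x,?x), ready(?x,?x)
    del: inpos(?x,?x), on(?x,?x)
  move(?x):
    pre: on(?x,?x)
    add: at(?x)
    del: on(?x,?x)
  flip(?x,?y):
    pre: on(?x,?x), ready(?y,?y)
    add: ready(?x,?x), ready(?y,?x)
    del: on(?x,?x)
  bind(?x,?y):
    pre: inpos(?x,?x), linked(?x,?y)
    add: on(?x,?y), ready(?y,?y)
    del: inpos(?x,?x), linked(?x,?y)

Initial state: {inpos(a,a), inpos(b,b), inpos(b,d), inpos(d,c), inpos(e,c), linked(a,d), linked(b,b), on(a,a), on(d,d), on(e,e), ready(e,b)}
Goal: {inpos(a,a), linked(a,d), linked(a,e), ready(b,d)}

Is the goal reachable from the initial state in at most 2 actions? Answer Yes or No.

1. grab(e,a)  →  {inpos(a,a), inpos(b,b), inpos(b,d), inpos(d,c), inpos(e,c), linked(a,d), linked(a,e), linked(b,b), on(d,d), on(e,e), ready(e,b)}
2. bind(b,b)  →  {inpos(a,a), inpos(b,d), inpos(d,c), inpos(e,c), linked(a,d), linked(a,e), on(b,b), on(d,d), on(e,e), ready(b,b), ready(e,b)}
3. flip(d,b)  →  {inpos(a,a), inpos(b,d), inpos(d,c), inpos(e,c), linked(a,d), linked(a,e), on(b,b), on(e,e), ready(b,b), ready(b,d), ready(d,d), ready(e,b)}
optimal plan length = 3; 3 > 2

No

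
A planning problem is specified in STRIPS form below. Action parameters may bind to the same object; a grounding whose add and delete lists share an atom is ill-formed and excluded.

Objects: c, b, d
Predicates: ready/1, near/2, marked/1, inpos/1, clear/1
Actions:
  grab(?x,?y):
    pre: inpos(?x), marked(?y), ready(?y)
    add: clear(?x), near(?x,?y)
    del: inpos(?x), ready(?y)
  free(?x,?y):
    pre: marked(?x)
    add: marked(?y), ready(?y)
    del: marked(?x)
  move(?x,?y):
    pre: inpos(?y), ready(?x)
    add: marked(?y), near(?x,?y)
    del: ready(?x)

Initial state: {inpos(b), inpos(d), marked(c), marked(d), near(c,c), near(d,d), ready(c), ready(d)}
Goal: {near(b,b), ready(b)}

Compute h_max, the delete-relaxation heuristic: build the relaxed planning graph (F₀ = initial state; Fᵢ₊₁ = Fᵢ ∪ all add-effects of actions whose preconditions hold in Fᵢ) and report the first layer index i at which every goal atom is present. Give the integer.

F0 = init (8 atoms)
F1 = F0 ∪ {clear(b), clear(d), marked(b), near(b,c), near(b,d), near(c,b), near(c,d), near(d,b), near(d,c), ready(b)}  (18 atoms)
F2 = F1 ∪ {near(b,b)}  (19 atoms)
goal ⊆ F2  ⇒  h_max = 2

2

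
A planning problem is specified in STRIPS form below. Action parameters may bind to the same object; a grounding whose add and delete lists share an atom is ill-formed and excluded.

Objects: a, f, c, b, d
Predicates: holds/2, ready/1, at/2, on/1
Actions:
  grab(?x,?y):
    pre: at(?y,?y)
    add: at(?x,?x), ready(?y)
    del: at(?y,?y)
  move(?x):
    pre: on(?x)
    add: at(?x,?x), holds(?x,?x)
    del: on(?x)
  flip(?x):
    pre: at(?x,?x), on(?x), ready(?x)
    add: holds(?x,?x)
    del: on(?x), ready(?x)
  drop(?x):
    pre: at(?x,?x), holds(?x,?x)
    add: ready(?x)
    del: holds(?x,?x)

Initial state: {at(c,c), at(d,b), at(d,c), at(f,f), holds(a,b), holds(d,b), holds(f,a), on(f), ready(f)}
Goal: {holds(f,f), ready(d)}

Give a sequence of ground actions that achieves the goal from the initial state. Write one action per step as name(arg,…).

grab(d,f); grab(a,d); move(f)

1. grab(d,f)  →  {at(c,c), at(d,b), at(d,c), at(d,d), holds(a,b), holds(d,b), holds(f,a), on(f), ready(f)}
2. grab(a,d)  →  {at(a,a), at(c,c), at(d,b), at(d,c), holds(a,b), holds(d,b), holds(f,a), on(f), ready(d), ready(f)}
3. move(f)  →  {at(a,a), at(c,c), at(d,b), at(d,c), at(f,f), holds(a,b), holds(d,b), holds(f,a), holds(f,f), ready(d), ready(f)}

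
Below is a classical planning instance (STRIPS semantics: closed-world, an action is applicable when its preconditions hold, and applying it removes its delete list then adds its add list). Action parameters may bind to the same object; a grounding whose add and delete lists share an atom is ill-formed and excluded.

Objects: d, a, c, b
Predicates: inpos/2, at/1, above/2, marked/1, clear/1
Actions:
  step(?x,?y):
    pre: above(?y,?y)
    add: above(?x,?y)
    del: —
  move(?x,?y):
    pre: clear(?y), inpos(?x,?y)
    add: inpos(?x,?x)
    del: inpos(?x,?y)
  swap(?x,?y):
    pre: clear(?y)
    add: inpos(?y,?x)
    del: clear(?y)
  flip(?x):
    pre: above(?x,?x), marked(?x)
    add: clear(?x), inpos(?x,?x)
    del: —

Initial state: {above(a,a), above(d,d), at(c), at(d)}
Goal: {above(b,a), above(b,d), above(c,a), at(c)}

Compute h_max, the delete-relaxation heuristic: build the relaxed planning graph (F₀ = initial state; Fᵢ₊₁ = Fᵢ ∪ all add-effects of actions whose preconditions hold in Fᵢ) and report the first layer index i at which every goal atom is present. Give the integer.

1

F0 = init (4 atoms)
F1 = F0 ∪ {above(a,d), above(b,a), above(b,d), above(c,a), above(c,d), above(d,a)}  (10 atoms)
goal ⊆ F1  ⇒  h_max = 1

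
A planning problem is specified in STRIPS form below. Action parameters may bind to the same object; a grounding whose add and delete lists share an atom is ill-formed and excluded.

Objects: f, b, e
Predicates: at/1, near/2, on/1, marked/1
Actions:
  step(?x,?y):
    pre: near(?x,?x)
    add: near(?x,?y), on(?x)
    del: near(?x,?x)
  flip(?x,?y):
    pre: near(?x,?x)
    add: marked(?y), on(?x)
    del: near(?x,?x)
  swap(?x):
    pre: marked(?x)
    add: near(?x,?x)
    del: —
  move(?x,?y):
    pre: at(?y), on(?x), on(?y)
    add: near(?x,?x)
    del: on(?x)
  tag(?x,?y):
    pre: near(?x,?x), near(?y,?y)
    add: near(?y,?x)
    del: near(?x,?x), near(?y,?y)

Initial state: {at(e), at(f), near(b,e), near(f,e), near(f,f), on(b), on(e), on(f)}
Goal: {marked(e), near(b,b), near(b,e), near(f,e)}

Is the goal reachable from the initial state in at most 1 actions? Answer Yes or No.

1. flip(f,e)  →  {at(e), at(f), marked(e), near(b,e), near(f,e), on(b), on(e), on(f)}
2. move(b,f)  →  {at(e), at(f), marked(e), near(b,b), near(b,e), near(f,e), on(e), on(f)}
optimal plan length = 2; 2 > 1

No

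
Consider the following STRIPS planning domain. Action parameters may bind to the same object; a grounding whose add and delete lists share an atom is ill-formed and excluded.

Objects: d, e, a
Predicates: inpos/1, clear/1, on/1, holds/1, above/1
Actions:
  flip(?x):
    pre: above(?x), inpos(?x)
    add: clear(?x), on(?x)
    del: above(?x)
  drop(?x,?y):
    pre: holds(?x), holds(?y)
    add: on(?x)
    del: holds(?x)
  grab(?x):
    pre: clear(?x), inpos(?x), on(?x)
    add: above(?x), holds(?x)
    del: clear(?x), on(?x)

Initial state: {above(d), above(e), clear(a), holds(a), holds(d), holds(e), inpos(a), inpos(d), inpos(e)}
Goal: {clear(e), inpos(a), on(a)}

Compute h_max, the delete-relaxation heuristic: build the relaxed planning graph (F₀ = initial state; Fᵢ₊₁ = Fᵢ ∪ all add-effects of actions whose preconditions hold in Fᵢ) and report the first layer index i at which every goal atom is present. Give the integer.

1

F0 = init (9 atoms)
F1 = F0 ∪ {clear(d), clear(e), on(a), on(d), on(e)}  (14 atoms)
goal ⊆ F1  ⇒  h_max = 1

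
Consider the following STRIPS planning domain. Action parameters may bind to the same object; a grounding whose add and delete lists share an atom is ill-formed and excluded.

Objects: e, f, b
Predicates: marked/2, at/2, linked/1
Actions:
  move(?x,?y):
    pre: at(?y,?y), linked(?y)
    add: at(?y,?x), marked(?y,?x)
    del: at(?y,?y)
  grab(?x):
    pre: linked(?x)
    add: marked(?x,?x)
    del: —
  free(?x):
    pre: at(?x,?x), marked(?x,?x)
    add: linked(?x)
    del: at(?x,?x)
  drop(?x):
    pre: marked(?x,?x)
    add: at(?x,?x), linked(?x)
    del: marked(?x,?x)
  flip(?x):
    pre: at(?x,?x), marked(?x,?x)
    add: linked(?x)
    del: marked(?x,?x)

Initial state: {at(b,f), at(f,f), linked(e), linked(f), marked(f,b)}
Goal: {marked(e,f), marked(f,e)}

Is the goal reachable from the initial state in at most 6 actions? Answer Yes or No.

1. move(e,f)  →  {at(b,f), at(f,e), linked(e), linked(f), marked(f,b), marked(f,e)}
2. grab(e)  →  {at(b,f), at(f,e), linked(e), linked(f), marked(e,e), marked(f,b), marked(f,e)}
3. drop(e)  →  {at(b,f), at(e,e), at(f,e), linked(e), linked(f), marked(f,b), marked(f,e)}
4. move(f,e)  →  {at(b,f), at(e,f), at(f,e), linked(e), linked(f), marked(e,f), marked(f,b), marked(f,e)}
optimal plan length = 4; 4 ≤ 6

Yes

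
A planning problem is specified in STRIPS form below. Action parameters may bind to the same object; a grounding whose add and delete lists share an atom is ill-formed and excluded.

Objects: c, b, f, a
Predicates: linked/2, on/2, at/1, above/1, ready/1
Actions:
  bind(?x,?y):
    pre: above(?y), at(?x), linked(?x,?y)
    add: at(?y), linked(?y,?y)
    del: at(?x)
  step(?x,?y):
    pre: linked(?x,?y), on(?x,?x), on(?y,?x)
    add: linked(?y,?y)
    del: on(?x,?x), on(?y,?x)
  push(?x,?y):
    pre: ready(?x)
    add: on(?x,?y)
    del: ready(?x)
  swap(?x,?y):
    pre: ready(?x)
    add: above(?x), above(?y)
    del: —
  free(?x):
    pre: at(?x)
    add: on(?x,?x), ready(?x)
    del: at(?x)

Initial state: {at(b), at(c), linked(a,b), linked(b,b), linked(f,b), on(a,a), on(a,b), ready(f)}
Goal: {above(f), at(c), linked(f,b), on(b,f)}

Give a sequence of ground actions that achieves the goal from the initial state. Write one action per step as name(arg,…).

1. swap(f,c)  →  {above(c), above(f), at(b), at(c), linked(a,b), linked(b,b), linked(f,b), on(a,a), on(a,b), ready(f)}
2. free(b)  →  {above(c), above(f), at(c), linked(a,b), linked(b,b), linked(f,b), on(a,a), on(a,b), on(b,b), ready(b), ready(f)}
3. push(b,f)  →  {above(c), above(f), at(c), linked(a,b), linked(b,b), linked(f,b), on(a,a), on(a,b), on(b,b), on(b,f), ready(f)}

swap(f,c); free(b); push(b,f)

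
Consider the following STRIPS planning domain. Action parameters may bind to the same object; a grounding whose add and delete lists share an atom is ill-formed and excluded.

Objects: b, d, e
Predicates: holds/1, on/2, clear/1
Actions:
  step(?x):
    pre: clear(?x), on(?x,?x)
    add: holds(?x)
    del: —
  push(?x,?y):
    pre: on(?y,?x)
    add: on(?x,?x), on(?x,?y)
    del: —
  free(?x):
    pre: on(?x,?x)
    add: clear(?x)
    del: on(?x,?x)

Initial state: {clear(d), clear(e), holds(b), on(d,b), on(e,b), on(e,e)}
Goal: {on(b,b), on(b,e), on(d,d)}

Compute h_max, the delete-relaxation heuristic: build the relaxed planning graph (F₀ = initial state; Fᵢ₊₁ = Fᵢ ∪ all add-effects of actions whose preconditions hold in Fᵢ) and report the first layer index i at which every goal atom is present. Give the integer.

2

F0 = init (6 atoms)
F1 = F0 ∪ {holds(e), on(b,b), on(b,d), on(b,e)}  (10 atoms)
F2 = F1 ∪ {clear(b), on(d,d)}  (12 atoms)
goal ⊆ F2  ⇒  h_max = 2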